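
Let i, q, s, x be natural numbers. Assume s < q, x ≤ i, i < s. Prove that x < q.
i < s and s < q, therefore i < q. Since x ≤ i, x < q.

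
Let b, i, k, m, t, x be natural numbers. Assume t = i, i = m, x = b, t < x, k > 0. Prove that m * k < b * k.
t = i and i = m, thus t = m. From x = b and t < x, t < b. Since t = m, m < b. Since k > 0, by multiplying by a positive, m * k < b * k.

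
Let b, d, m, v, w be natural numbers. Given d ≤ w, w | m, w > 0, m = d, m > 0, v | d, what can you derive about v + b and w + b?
v + b ≤ w + b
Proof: w | m and m > 0, thus w ≤ m. m = d, so w ≤ d. Since d ≤ w, d = w. Since v | d, v | w. w > 0, so v ≤ w. Then v + b ≤ w + b.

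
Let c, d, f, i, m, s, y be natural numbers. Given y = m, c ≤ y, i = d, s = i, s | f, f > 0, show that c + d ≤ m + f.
From y = m and c ≤ y, c ≤ m. Because s = i and s | f, i | f. From f > 0, i ≤ f. Because i = d, d ≤ f. c ≤ m, so c + d ≤ m + f.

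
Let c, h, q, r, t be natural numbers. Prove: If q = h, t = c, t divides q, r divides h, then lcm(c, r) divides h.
From t = c and t divides q, c divides q. Since q = h, c divides h. Since r divides h, lcm(c, r) divides h.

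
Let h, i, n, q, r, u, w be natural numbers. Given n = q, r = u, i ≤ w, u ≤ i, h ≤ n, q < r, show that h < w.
From n = q and h ≤ n, h ≤ q. From r = u and q < r, q < u. u ≤ i and i ≤ w, therefore u ≤ w. q < u, so q < w. Because h ≤ q, h < w.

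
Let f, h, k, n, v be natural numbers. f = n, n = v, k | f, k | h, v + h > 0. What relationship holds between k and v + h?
k ≤ v + h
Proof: f = n and n = v, so f = v. Since k | f, k | v. k | h, so k | v + h. v + h > 0, so k ≤ v + h.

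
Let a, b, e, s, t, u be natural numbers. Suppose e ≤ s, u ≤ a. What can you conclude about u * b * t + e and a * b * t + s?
u * b * t + e ≤ a * b * t + s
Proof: Since u ≤ a, u * b ≤ a * b. Then u * b * t ≤ a * b * t. e ≤ s, so u * b * t + e ≤ a * b * t + s.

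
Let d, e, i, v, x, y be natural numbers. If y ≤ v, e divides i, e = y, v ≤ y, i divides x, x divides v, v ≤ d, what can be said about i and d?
i ≤ d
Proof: y ≤ v and v ≤ y, therefore y = v. e = y, so e = v. Since e divides i, v divides i. i divides x and x divides v, hence i divides v. Since v divides i, v = i. Since v ≤ d, i ≤ d.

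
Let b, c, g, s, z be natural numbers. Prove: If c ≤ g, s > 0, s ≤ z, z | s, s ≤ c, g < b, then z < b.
z | s and s > 0, thus z ≤ s. s ≤ z, so s = z. From c ≤ g and g < b, c < b. s ≤ c, so s < b. s = z, so z < b.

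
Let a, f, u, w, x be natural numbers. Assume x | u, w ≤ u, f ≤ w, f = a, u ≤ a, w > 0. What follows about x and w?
x ≤ w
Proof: Since f = a and f ≤ w, a ≤ w. Since u ≤ a, u ≤ w. w ≤ u, so u = w. x | u, so x | w. Since w > 0, x ≤ w.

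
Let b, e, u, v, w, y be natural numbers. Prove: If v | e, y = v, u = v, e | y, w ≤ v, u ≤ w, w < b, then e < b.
Since u = v and u ≤ w, v ≤ w. w ≤ v, so w = v. Since y = v and e | y, e | v. Since v | e, v = e. Since w = v, w = e. Since w < b, e < b.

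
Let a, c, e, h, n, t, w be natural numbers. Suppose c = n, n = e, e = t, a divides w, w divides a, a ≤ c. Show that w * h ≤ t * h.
From c = n and n = e, c = e. Since e = t, c = t. a divides w and w divides a, so a = w. a ≤ c, so w ≤ c. Because c = t, w ≤ t. By multiplying by a non-negative, w * h ≤ t * h.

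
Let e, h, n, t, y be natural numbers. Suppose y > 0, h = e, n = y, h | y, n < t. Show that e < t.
h = e and h | y, so e | y. y > 0, so e ≤ y. n = y and n < t, therefore y < t. Since e ≤ y, e < t.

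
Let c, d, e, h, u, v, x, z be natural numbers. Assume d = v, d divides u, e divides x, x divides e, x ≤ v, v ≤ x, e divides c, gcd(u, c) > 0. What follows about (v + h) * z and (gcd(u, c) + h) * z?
(v + h) * z ≤ (gcd(u, c) + h) * z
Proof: d = v and d divides u, so v divides u. e divides x and x divides e, so e = x. x ≤ v and v ≤ x, thus x = v. Since e = x, e = v. Since e divides c, v divides c. Because v divides u, v divides gcd(u, c). Since gcd(u, c) > 0, v ≤ gcd(u, c). Then v + h ≤ gcd(u, c) + h. By multiplying by a non-negative, (v + h) * z ≤ (gcd(u, c) + h) * z.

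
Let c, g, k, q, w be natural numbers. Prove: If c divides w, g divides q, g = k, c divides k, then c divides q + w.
g = k and g divides q, hence k divides q. Since c divides k, c divides q. Because c divides w, c divides q + w.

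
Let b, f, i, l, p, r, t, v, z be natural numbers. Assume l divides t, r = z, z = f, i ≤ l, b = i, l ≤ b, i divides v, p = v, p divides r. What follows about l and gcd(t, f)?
l divides gcd(t, f)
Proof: Because r = z and z = f, r = f. b = i and l ≤ b, therefore l ≤ i. Since i ≤ l, i = l. p = v and p divides r, therefore v divides r. i divides v, so i divides r. i = l, so l divides r. From r = f, l divides f. l divides t, so l divides gcd(t, f).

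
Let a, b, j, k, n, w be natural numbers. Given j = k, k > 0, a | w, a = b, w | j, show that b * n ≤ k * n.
a = b and a | w, hence b | w. From j = k and w | j, w | k. Since b | w, b | k. Since k > 0, b ≤ k. Then b * n ≤ k * n.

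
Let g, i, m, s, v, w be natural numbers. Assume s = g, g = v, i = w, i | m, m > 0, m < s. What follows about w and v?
w < v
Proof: s = g and g = v, so s = v. i = w and i | m, hence w | m. m > 0, so w ≤ m. Since m < s, w < s. Because s = v, w < v.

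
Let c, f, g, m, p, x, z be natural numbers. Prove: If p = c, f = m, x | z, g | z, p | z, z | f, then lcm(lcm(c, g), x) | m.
p = c and p | z, thus c | z. Since g | z, lcm(c, g) | z. Since x | z, lcm(lcm(c, g), x) | z. From f = m and z | f, z | m. lcm(lcm(c, g), x) | z, so lcm(lcm(c, g), x) | m.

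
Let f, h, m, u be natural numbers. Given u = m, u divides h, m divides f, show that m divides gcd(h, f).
From u = m and u divides h, m divides h. m divides f, so m divides gcd(h, f).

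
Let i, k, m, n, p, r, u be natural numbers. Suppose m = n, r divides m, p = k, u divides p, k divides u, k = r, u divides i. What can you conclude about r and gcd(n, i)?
r divides gcd(n, i)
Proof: m = n and r divides m, so r divides n. Because p = k and u divides p, u divides k. k divides u, so u = k. k = r, so u = r. u divides i, so r divides i. r divides n, so r divides gcd(n, i).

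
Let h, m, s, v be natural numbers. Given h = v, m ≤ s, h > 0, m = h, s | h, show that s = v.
s | h and h > 0, thus s ≤ h. m = h and m ≤ s, so h ≤ s. Since s ≤ h, s = h. From h = v, s = v.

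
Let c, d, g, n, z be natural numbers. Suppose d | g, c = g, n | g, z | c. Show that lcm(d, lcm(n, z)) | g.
Since c = g and z | c, z | g. Since n | g, lcm(n, z) | g. Because d | g, lcm(d, lcm(n, z)) | g.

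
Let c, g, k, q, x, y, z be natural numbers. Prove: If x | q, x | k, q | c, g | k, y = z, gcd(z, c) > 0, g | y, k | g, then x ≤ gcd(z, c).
g | k and k | g, thus g = k. y = z and g | y, hence g | z. Since g = k, k | z. Since x | k, x | z. x | q and q | c, thus x | c. x | z, so x | gcd(z, c). gcd(z, c) > 0, so x ≤ gcd(z, c).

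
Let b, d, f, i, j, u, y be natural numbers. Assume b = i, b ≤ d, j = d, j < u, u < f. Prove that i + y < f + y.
From b = i and b ≤ d, i ≤ d. Because j = d and j < u, d < u. Since u < f, d < f. i ≤ d, so i < f. Then i + y < f + y.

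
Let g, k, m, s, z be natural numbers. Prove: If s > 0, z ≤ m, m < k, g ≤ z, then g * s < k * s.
g ≤ z and z ≤ m, so g ≤ m. Since m < k, g < k. Since s > 0, by multiplying by a positive, g * s < k * s.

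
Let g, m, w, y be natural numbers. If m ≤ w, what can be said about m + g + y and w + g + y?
m + g + y ≤ w + g + y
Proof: m ≤ w, thus m + g ≤ w + g. Then m + g + y ≤ w + g + y.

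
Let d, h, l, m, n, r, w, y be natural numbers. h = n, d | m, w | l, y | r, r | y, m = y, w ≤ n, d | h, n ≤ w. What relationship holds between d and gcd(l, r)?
d | gcd(l, r)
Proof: Since h = n and d | h, d | n. From w ≤ n and n ≤ w, w = n. Since w | l, n | l. d | n, so d | l. y | r and r | y, therefore y = r. m = y, so m = r. From d | m, d | r. Since d | l, d | gcd(l, r).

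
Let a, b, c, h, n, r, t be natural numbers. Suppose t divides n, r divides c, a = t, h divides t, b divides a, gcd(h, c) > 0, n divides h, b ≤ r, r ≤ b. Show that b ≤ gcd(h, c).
Since t divides n and n divides h, t divides h. Since h divides t, t = h. Since a = t, a = h. Since b divides a, b divides h. r ≤ b and b ≤ r, so r = b. Since r divides c, b divides c. Since b divides h, b divides gcd(h, c). Since gcd(h, c) > 0, b ≤ gcd(h, c).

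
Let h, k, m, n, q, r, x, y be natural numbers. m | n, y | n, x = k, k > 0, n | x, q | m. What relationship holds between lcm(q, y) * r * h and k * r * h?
lcm(q, y) * r * h ≤ k * r * h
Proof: Because q | m and m | n, q | n. Since y | n, lcm(q, y) | n. x = k and n | x, so n | k. Since lcm(q, y) | n, lcm(q, y) | k. Because k > 0, lcm(q, y) ≤ k. Then lcm(q, y) * r ≤ k * r. Then lcm(q, y) * r * h ≤ k * r * h.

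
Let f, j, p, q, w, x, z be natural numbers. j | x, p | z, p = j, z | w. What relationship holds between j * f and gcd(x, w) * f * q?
j * f | gcd(x, w) * f * q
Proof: Since p | z and z | w, p | w. p = j, so j | w. Since j | x, j | gcd(x, w). Then j * f | gcd(x, w) * f. Then j * f | gcd(x, w) * f * q.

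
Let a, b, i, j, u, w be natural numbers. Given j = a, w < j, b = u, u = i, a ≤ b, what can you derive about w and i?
w < i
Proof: j = a and w < j, thus w < a. b = u and u = i, thus b = i. a ≤ b, so a ≤ i. Since w < a, w < i.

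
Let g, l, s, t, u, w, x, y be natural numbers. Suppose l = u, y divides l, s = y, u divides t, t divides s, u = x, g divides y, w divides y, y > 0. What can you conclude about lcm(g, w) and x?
lcm(g, w) ≤ x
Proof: Because l = u and y divides l, y divides u. u divides t and t divides s, hence u divides s. Since s = y, u divides y. y divides u, so y = u. Since u = x, y = x. Because g divides y and w divides y, lcm(g, w) divides y. y > 0, so lcm(g, w) ≤ y. Since y = x, lcm(g, w) ≤ x.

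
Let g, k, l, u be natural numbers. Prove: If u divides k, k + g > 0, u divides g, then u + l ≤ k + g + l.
Since u divides k and u divides g, u divides k + g. k + g > 0, so u ≤ k + g. Then u + l ≤ k + g + l.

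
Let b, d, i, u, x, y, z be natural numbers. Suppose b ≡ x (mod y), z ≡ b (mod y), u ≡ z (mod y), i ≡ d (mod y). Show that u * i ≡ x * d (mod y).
u ≡ z (mod y) and z ≡ b (mod y), therefore u ≡ b (mod y). b ≡ x (mod y), so u ≡ x (mod y). From i ≡ d (mod y), by multiplying congruences, u * i ≡ x * d (mod y).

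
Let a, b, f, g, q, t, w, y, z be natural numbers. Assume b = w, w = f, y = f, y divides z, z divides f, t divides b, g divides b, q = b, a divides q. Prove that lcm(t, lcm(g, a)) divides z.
b = w and w = f, hence b = f. y = f and y divides z, hence f divides z. z divides f, so f = z. Since b = f, b = z. Since q = b and a divides q, a divides b. g divides b, so lcm(g, a) divides b. Since t divides b, lcm(t, lcm(g, a)) divides b. Since b = z, lcm(t, lcm(g, a)) divides z.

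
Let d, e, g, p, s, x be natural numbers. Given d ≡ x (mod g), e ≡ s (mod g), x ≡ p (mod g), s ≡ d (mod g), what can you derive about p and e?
p ≡ e (mod g)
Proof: Since e ≡ s (mod g) and s ≡ d (mod g), e ≡ d (mod g). Since d ≡ x (mod g), e ≡ x (mod g). Since x ≡ p (mod g), e ≡ p (mod g). Then p ≡ e (mod g).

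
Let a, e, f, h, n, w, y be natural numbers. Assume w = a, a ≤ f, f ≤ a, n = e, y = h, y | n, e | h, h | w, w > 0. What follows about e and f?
e ≤ f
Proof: Since a ≤ f and f ≤ a, a = f. w = a, so w = f. Because y = h and y | n, h | n. n = e, so h | e. From e | h, h = e. h | w, so e | w. Since w > 0, e ≤ w. w = f, so e ≤ f.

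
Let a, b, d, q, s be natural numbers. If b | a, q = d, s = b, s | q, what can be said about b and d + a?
b | d + a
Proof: Since s = b and s | q, b | q. Since q = d, b | d. Since b | a, b | d + a.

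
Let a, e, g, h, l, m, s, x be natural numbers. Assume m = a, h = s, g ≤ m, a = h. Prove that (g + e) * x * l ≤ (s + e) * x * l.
Because m = a and a = h, m = h. h = s, so m = s. From g ≤ m, g ≤ s. Then g + e ≤ s + e. By multiplying by a non-negative, (g + e) * x ≤ (s + e) * x. By multiplying by a non-negative, (g + e) * x * l ≤ (s + e) * x * l.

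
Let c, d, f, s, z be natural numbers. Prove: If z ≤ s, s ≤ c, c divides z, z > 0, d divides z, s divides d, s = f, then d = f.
Since c divides z and z > 0, c ≤ z. Since s ≤ c, s ≤ z. Since z ≤ s, z = s. d divides z, so d divides s. Since s divides d, d = s. s = f, so d = f.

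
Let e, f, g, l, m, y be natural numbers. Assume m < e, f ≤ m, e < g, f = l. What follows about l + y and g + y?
l + y < g + y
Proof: Since f ≤ m and m < e, f < e. e < g, so f < g. Since f = l, l < g. Then l + y < g + y.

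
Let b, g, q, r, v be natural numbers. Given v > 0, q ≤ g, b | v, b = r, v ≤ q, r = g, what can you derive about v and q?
v = q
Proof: Since b = r and r = g, b = g. From b | v and v > 0, b ≤ v. Since b = g, g ≤ v. Since q ≤ g, q ≤ v. v ≤ q, so v = q.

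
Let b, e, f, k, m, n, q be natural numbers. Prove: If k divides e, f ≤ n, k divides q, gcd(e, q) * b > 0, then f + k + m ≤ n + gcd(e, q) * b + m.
Since k divides e and k divides q, k divides gcd(e, q). Then k divides gcd(e, q) * b. gcd(e, q) * b > 0, so k ≤ gcd(e, q) * b. Since f ≤ n, f + k ≤ n + gcd(e, q) * b. Then f + k + m ≤ n + gcd(e, q) * b + m.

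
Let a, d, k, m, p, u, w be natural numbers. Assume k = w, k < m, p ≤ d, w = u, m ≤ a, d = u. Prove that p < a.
d = u and p ≤ d, therefore p ≤ u. From k = w and k < m, w < m. Since m ≤ a, w < a. Since w = u, u < a. p ≤ u, so p < a.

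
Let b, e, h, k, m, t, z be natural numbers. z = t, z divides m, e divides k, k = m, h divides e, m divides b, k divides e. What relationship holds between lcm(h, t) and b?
lcm(h, t) divides b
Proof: From e divides k and k divides e, e = k. Since k = m, e = m. From h divides e, h divides m. Since z = t and z divides m, t divides m. h divides m, so lcm(h, t) divides m. Since m divides b, lcm(h, t) divides b.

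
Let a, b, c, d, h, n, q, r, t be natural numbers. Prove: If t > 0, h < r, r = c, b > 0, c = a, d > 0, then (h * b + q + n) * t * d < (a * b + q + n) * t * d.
r = c and c = a, therefore r = a. Because h < r, h < a. Combining with b > 0, by multiplying by a positive, h * b < a * b. Then h * b + q < a * b + q. Then h * b + q + n < a * b + q + n. Since t > 0, by multiplying by a positive, (h * b + q + n) * t < (a * b + q + n) * t. Using d > 0, by multiplying by a positive, (h * b + q + n) * t * d < (a * b + q + n) * t * d.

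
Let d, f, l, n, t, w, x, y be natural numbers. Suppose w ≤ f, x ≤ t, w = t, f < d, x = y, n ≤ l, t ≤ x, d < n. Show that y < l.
From t ≤ x and x ≤ t, t = x. Since x = y, t = y. w = t and w ≤ f, so t ≤ f. Since d < n and n ≤ l, d < l. f < d, so f < l. t ≤ f, so t < l. Because t = y, y < l.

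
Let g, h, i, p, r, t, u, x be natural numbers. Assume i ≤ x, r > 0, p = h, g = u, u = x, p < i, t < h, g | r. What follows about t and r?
t < r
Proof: p = h and p < i, so h < i. Since i ≤ x, h < x. From g = u and u = x, g = x. Since g | r, x | r. r > 0, so x ≤ r. h < x, so h < r. From t < h, t < r.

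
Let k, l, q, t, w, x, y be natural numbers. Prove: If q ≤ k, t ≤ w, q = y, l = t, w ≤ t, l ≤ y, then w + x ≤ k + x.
Because t ≤ w and w ≤ t, t = w. l = t, so l = w. q = y and q ≤ k, hence y ≤ k. Since l ≤ y, l ≤ k. From l = w, w ≤ k. Then w + x ≤ k + x.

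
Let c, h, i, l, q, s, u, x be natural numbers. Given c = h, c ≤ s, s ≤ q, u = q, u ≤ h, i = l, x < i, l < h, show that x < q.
c = h and c ≤ s, hence h ≤ s. Since s ≤ q, h ≤ q. u = q and u ≤ h, thus q ≤ h. From h ≤ q, h = q. From i = l and x < i, x < l. l < h, so x < h. Since h = q, x < q.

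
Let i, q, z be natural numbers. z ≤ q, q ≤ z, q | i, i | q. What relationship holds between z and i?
z = i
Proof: i | q and q | i, hence i = q. Since q ≤ z and z ≤ q, q = z. i = q, so i = z. Then z = i.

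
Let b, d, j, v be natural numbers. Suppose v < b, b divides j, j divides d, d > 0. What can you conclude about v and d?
v < d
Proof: From b divides j and j divides d, b divides d. Since d > 0, b ≤ d. From v < b, v < d.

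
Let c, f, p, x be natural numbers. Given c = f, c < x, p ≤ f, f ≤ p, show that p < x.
f ≤ p and p ≤ f, so f = p. c = f, so c = p. Since c < x, p < x.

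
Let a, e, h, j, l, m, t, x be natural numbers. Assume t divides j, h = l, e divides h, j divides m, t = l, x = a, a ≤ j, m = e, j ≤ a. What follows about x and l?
x = l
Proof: From a ≤ j and j ≤ a, a = j. Since x = a, x = j. From m = e and j divides m, j divides e. Since e divides h, j divides h. Since h = l, j divides l. t = l and t divides j, therefore l divides j. Because j divides l, j = l. Since x = j, x = l.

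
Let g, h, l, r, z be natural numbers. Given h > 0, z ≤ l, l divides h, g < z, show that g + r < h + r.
l divides h and h > 0, so l ≤ h. z ≤ l, so z ≤ h. g < z, so g < h. Then g + r < h + r.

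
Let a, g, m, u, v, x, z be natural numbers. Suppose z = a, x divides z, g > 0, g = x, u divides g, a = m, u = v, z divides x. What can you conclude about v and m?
v ≤ m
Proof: From x divides z and z divides x, x = z. z = a, so x = a. a = m, so x = m. u = v and u divides g, so v divides g. g > 0, so v ≤ g. g = x, so v ≤ x. x = m, so v ≤ m.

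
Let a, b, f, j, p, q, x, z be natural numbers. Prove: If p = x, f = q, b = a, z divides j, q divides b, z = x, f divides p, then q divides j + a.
p = x and f divides p, so f divides x. Since z = x and z divides j, x divides j. f divides x, so f divides j. f = q, so q divides j. b = a and q divides b, hence q divides a. Since q divides j, q divides j + a.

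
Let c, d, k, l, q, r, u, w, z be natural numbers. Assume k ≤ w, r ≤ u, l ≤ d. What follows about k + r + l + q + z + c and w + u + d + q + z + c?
k + r + l + q + z + c ≤ w + u + d + q + z + c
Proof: k ≤ w and r ≤ u, hence k + r ≤ w + u. l ≤ d, hence l + q ≤ d + q. Then l + q + z ≤ d + q + z. Then l + q + z + c ≤ d + q + z + c. k + r ≤ w + u, so k + r + l + q + z + c ≤ w + u + d + q + z + c.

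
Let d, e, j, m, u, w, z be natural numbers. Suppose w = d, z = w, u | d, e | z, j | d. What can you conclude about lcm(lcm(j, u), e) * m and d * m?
lcm(lcm(j, u), e) * m | d * m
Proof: From j | d and u | d, lcm(j, u) | d. From z = w and w = d, z = d. Because e | z, e | d. Since lcm(j, u) | d, lcm(lcm(j, u), e) | d. Then lcm(lcm(j, u), e) * m | d * m.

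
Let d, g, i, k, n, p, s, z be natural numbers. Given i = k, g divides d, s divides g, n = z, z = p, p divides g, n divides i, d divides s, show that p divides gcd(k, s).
n = z and z = p, so n = p. Because i = k and n divides i, n divides k. n = p, so p divides k. g divides d and d divides s, so g divides s. Since s divides g, g = s. Since p divides g, p divides s. p divides k, so p divides gcd(k, s).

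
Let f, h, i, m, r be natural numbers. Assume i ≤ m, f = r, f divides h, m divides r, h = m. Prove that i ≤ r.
Because f = r and f divides h, r divides h. Since h = m, r divides m. Since m divides r, m = r. Since i ≤ m, i ≤ r.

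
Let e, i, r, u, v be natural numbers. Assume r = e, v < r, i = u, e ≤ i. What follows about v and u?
v < u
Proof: r = e and v < r, thus v < e. Because i = u and e ≤ i, e ≤ u. v < e, so v < u.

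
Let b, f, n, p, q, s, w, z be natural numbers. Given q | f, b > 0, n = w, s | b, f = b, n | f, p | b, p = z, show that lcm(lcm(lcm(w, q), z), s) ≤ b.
n = w and n | f, thus w | f. q | f, so lcm(w, q) | f. Since f = b, lcm(w, q) | b. p = z and p | b, thus z | b. lcm(w, q) | b, so lcm(lcm(w, q), z) | b. Since s | b, lcm(lcm(lcm(w, q), z), s) | b. b > 0, so lcm(lcm(lcm(w, q), z), s) ≤ b.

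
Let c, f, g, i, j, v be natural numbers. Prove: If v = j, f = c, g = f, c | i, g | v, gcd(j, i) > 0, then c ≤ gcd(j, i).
v = j and g | v, hence g | j. g = f, so f | j. Since f = c, c | j. c | i, so c | gcd(j, i). gcd(j, i) > 0, so c ≤ gcd(j, i).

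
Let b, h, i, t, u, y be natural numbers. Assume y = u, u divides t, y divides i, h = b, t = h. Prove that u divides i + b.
y = u and y divides i, thus u divides i. Because t = h and h = b, t = b. Since u divides t, u divides b. u divides i, so u divides i + b.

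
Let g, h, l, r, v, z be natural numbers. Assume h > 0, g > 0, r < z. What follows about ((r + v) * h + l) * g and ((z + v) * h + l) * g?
((r + v) * h + l) * g < ((z + v) * h + l) * g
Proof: r < z, so r + v < z + v. Since h > 0, by multiplying by a positive, (r + v) * h < (z + v) * h. Then (r + v) * h + l < (z + v) * h + l. Since g > 0, by multiplying by a positive, ((r + v) * h + l) * g < ((z + v) * h + l) * g.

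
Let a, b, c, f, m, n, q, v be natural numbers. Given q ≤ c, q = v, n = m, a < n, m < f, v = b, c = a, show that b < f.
Since c = a and q ≤ c, q ≤ a. From q = v, v ≤ a. n = m and a < n, therefore a < m. m < f, so a < f. Since v ≤ a, v < f. From v = b, b < f.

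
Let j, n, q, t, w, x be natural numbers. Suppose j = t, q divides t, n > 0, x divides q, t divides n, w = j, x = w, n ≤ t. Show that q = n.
From x = w and x divides q, w divides q. w = j, so j divides q. j = t, so t divides q. Since q divides t, q = t. From t divides n and n > 0, t ≤ n. Because n ≤ t, t = n. Since q = t, q = n.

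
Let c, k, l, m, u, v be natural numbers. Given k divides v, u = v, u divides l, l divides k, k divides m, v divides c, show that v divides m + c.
u = v and u divides l, so v divides l. From l divides k, v divides k. Since k divides v, k = v. k divides m, so v divides m. Because v divides c, v divides m + c.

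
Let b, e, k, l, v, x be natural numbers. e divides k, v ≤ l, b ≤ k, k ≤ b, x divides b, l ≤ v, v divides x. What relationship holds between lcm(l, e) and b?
lcm(l, e) divides b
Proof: v ≤ l and l ≤ v, therefore v = l. Since v divides x and x divides b, v divides b. Since v = l, l divides b. k ≤ b and b ≤ k, thus k = b. Because e divides k, e divides b. Since l divides b, lcm(l, e) divides b.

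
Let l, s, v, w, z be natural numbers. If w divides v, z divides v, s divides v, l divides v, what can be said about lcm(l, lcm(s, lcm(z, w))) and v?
lcm(l, lcm(s, lcm(z, w))) divides v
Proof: z divides v and w divides v, thus lcm(z, w) divides v. Since s divides v, lcm(s, lcm(z, w)) divides v. Since l divides v, lcm(l, lcm(s, lcm(z, w))) divides v.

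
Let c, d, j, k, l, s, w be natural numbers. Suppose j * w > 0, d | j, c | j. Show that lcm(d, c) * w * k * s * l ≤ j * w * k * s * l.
d | j and c | j, so lcm(d, c) | j. Then lcm(d, c) * w | j * w. j * w > 0, so lcm(d, c) * w ≤ j * w. Then lcm(d, c) * w * k ≤ j * w * k. Then lcm(d, c) * w * k * s ≤ j * w * k * s. Then lcm(d, c) * w * k * s * l ≤ j * w * k * s * l.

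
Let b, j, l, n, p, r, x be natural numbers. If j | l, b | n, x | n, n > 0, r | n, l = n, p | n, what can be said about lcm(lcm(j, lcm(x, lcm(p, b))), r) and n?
lcm(lcm(j, lcm(x, lcm(p, b))), r) ≤ n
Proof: From l = n and j | l, j | n. From p | n and b | n, lcm(p, b) | n. Since x | n, lcm(x, lcm(p, b)) | n. Since j | n, lcm(j, lcm(x, lcm(p, b))) | n. Since r | n, lcm(lcm(j, lcm(x, lcm(p, b))), r) | n. n > 0, so lcm(lcm(j, lcm(x, lcm(p, b))), r) ≤ n.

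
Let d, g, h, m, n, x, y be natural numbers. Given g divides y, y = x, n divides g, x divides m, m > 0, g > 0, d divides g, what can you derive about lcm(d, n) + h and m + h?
lcm(d, n) + h ≤ m + h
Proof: Because d divides g and n divides g, lcm(d, n) divides g. Since g > 0, lcm(d, n) ≤ g. Because y = x and g divides y, g divides x. From x divides m, g divides m. Since m > 0, g ≤ m. lcm(d, n) ≤ g, so lcm(d, n) ≤ m. Then lcm(d, n) + h ≤ m + h.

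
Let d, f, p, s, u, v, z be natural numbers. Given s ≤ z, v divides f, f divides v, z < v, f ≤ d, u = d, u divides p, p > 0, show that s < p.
v divides f and f divides v, so v = f. Since z < v, z < f. s ≤ z, so s < f. u = d and u divides p, so d divides p. Since p > 0, d ≤ p. f ≤ d, so f ≤ p. Since s < f, s < p.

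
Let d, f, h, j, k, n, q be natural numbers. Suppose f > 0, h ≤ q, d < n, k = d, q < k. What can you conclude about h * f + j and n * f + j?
h * f + j < n * f + j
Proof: Because k = d and q < k, q < d. Since d < n, q < n. h ≤ q, so h < n. Since f > 0, by multiplying by a positive, h * f < n * f. Then h * f + j < n * f + j.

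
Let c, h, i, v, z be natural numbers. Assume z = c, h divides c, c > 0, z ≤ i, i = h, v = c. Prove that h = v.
Since z = c and z ≤ i, c ≤ i. i = h, so c ≤ h. h divides c and c > 0, hence h ≤ c. c ≤ h, so c = h. v = c, so v = h. Then h = v.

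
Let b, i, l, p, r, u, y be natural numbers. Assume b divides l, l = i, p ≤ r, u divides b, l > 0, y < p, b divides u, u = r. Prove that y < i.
From y < p and p ≤ r, y < r. Since b divides u and u divides b, b = u. b divides l and l > 0, so b ≤ l. Since b = u, u ≤ l. Since u = r, r ≤ l. l = i, so r ≤ i. y < r, so y < i.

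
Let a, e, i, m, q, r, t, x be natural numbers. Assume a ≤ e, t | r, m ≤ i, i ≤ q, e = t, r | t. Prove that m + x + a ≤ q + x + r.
m ≤ i and i ≤ q, therefore m ≤ q. Then m + x ≤ q + x. t | r and r | t, thus t = r. e = t, so e = r. a ≤ e, so a ≤ r. Since m + x ≤ q + x, m + x + a ≤ q + x + r.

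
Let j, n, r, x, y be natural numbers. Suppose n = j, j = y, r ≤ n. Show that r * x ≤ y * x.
n = j and j = y, therefore n = y. Since r ≤ n, r ≤ y. By multiplying by a non-negative, r * x ≤ y * x.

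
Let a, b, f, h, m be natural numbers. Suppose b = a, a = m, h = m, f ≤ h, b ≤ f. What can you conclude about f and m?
f = m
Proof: Because b = a and a = m, b = m. Since b ≤ f, m ≤ f. h = m and f ≤ h, hence f ≤ m. m ≤ f, so m = f. Then f = m.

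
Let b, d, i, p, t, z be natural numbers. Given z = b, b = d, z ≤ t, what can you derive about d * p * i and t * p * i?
d * p * i ≤ t * p * i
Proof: z = b and b = d, therefore z = d. z ≤ t, so d ≤ t. By multiplying by a non-negative, d * p ≤ t * p. By multiplying by a non-negative, d * p * i ≤ t * p * i.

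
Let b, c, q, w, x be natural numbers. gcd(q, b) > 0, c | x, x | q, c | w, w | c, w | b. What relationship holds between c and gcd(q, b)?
c ≤ gcd(q, b)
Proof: c | x and x | q, hence c | q. w | c and c | w, thus w = c. Since w | b, c | b. Since c | q, c | gcd(q, b). Since gcd(q, b) > 0, c ≤ gcd(q, b).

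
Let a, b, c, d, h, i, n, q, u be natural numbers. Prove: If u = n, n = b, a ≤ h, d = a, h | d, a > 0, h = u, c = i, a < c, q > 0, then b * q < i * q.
From u = n and n = b, u = b. Since d = a and h | d, h | a. Since a > 0, h ≤ a. Since a ≤ h, a = h. Since h = u, a = u. Since c = i and a < c, a < i. Since a = u, u < i. Since u = b, b < i. Since q > 0, b * q < i * q.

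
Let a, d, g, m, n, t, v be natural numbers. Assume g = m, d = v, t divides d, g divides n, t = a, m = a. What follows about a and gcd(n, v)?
a divides gcd(n, v)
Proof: g = m and m = a, therefore g = a. Since g divides n, a divides n. t = a and t divides d, so a divides d. d = v, so a divides v. a divides n, so a divides gcd(n, v).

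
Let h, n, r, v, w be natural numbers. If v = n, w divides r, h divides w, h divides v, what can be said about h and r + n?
h divides r + n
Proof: From h divides w and w divides r, h divides r. From v = n and h divides v, h divides n. Since h divides r, h divides r + n.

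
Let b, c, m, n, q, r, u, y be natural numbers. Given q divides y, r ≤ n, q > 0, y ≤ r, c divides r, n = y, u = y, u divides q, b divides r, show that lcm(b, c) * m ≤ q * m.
n = y and r ≤ n, thus r ≤ y. y ≤ r, so r = y. u = y and u divides q, hence y divides q. q divides y, so y = q. r = y, so r = q. Since b divides r and c divides r, lcm(b, c) divides r. Since r = q, lcm(b, c) divides q. Since q > 0, lcm(b, c) ≤ q. By multiplying by a non-negative, lcm(b, c) * m ≤ q * m.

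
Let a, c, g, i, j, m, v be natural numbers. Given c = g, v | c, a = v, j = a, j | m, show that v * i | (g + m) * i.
c = g and v | c, thus v | g. From j = a and j | m, a | m. a = v, so v | m. Since v | g, v | g + m. Then v * i | (g + m) * i.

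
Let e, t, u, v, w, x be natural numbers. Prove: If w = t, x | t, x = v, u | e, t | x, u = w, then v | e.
Because t | x and x | t, t = x. Because x = v, t = v. From u = w and w = t, u = t. Since u | e, t | e. t = v, so v | e.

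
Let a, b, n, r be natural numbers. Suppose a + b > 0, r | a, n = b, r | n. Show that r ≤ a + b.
n = b and r | n, thus r | b. From r | a, r | a + b. Since a + b > 0, r ≤ a + b.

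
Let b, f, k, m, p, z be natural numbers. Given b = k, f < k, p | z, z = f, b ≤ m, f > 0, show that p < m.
z = f and p | z, hence p | f. Since f > 0, p ≤ f. Since f < k, p < k. b = k and b ≤ m, thus k ≤ m. p < k, so p < m.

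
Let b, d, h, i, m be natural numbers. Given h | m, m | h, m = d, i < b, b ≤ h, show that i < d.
h | m and m | h, so h = m. Since m = d, h = d. i < b and b ≤ h, therefore i < h. h = d, so i < d.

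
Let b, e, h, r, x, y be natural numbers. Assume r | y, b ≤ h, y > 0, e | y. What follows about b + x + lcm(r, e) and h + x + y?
b + x + lcm(r, e) ≤ h + x + y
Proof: Because b ≤ h, b + x ≤ h + x. r | y and e | y, thus lcm(r, e) | y. From y > 0, lcm(r, e) ≤ y. Since b + x ≤ h + x, b + x + lcm(r, e) ≤ h + x + y.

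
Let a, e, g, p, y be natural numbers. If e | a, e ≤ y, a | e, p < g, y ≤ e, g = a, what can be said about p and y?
p < y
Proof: Because a | e and e | a, a = e. Since g = a, g = e. Since e ≤ y and y ≤ e, e = y. Since g = e, g = y. Since p < g, p < y.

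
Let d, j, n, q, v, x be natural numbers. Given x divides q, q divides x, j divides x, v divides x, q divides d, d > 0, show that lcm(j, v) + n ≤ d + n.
x divides q and q divides x, therefore x = q. j divides x and v divides x, hence lcm(j, v) divides x. x = q, so lcm(j, v) divides q. Since q divides d, lcm(j, v) divides d. Because d > 0, lcm(j, v) ≤ d. Then lcm(j, v) + n ≤ d + n.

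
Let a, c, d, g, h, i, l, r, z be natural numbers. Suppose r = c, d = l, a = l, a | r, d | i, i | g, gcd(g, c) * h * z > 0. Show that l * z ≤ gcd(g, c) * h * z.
d = l and d | i, so l | i. i | g, so l | g. a = l and a | r, hence l | r. Since r = c, l | c. l | g, so l | gcd(g, c). Then l | gcd(g, c) * h. Then l * z | gcd(g, c) * h * z. Since gcd(g, c) * h * z > 0, l * z ≤ gcd(g, c) * h * z.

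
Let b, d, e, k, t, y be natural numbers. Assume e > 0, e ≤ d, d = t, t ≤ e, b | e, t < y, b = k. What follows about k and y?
k < y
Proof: b | e and e > 0, thus b ≤ e. Since b = k, k ≤ e. Because d = t and e ≤ d, e ≤ t. t ≤ e, so t = e. Since t < y, e < y. Since k ≤ e, k < y.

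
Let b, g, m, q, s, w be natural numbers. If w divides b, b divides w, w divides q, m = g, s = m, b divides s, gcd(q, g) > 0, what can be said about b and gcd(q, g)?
b ≤ gcd(q, g)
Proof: From w divides b and b divides w, w = b. From w divides q, b divides q. From s = m and b divides s, b divides m. m = g, so b divides g. Since b divides q, b divides gcd(q, g). Since gcd(q, g) > 0, b ≤ gcd(q, g).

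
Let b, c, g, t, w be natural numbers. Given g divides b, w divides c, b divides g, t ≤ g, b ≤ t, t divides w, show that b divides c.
g divides b and b divides g, so g = b. Since t ≤ g, t ≤ b. From b ≤ t, t = b. t divides w, so b divides w. w divides c, so b divides c.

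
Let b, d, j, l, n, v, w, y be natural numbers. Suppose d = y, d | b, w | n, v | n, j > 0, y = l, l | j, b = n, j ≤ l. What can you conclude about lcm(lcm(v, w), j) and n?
lcm(lcm(v, w), j) | n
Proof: v | n and w | n, hence lcm(v, w) | n. d = y and y = l, hence d = l. l | j and j > 0, therefore l ≤ j. Since j ≤ l, l = j. d = l, so d = j. b = n and d | b, thus d | n. d = j, so j | n. lcm(v, w) | n, so lcm(lcm(v, w), j) | n.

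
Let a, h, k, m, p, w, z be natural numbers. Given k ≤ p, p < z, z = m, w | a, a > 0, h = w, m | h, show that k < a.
k ≤ p and p < z, therefore k < z. Since z = m, k < m. h = w and m | h, therefore m | w. Since w | a, m | a. a > 0, so m ≤ a. k < m, so k < a.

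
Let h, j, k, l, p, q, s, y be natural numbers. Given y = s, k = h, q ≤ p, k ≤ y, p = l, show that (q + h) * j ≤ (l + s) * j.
Because p = l and q ≤ p, q ≤ l. Because k = h and k ≤ y, h ≤ y. y = s, so h ≤ s. q ≤ l, so q + h ≤ l + s. By multiplying by a non-negative, (q + h) * j ≤ (l + s) * j.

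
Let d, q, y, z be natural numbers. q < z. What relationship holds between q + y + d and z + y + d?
q + y + d < z + y + d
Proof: q < z, so q + y < z + y. Then q + y + d < z + y + d.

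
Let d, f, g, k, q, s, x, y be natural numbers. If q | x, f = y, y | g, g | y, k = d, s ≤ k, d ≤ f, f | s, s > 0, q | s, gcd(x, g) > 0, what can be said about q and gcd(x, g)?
q ≤ gcd(x, g)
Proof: y | g and g | y, thus y = g. Since f = y, f = g. Because k = d and s ≤ k, s ≤ d. Because d ≤ f, s ≤ f. f | s and s > 0, so f ≤ s. Since s ≤ f, s = f. q | s, so q | f. Since f = g, q | g. q | x, so q | gcd(x, g). gcd(x, g) > 0, so q ≤ gcd(x, g).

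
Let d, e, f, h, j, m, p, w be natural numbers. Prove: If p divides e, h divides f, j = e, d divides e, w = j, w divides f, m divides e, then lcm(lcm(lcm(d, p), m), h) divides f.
Since d divides e and p divides e, lcm(d, p) divides e. Since m divides e, lcm(lcm(d, p), m) divides e. w = j and j = e, therefore w = e. Since w divides f, e divides f. lcm(lcm(d, p), m) divides e, so lcm(lcm(d, p), m) divides f. h divides f, so lcm(lcm(lcm(d, p), m), h) divides f.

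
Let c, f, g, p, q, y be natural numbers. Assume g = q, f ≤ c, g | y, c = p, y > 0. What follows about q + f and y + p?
q + f ≤ y + p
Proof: From g | y and y > 0, g ≤ y. g = q, so q ≤ y. c = p and f ≤ c, so f ≤ p. From q ≤ y, q + f ≤ y + p.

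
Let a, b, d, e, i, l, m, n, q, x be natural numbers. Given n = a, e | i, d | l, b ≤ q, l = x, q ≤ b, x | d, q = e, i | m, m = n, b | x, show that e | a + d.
m = n and n = a, therefore m = a. Because e | i and i | m, e | m. Since m = a, e | a. b ≤ q and q ≤ b, therefore b = q. Because l = x and d | l, d | x. x | d, so x = d. Because b | x, b | d. b = q, so q | d. q = e, so e | d. From e | a, e | a + d.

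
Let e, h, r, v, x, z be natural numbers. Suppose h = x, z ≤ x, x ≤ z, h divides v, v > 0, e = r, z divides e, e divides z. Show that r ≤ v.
From z divides e and e divides z, z = e. e = r, so z = r. x ≤ z and z ≤ x, hence x = z. Since h = x, h = z. h divides v, so z divides v. Since v > 0, z ≤ v. z = r, so r ≤ v.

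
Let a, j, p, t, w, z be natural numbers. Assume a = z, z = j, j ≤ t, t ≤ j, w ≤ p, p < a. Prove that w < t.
Because a = z and z = j, a = j. j ≤ t and t ≤ j, therefore j = t. a = j, so a = t. w ≤ p and p < a, therefore w < a. a = t, so w < t.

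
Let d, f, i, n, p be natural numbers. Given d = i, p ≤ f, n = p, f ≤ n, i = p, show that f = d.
Because d = i and i = p, d = p. n = p and f ≤ n, hence f ≤ p. Since p ≤ f, p = f. d = p, so d = f. Then f = d.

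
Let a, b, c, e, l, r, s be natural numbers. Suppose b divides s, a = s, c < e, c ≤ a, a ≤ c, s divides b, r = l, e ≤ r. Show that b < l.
s divides b and b divides s, therefore s = b. Since a = s, a = b. c ≤ a and a ≤ c, thus c = a. c < e, so a < e. r = l and e ≤ r, thus e ≤ l. Since a < e, a < l. Since a = b, b < l.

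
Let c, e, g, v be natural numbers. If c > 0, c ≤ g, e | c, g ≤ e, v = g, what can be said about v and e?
v = e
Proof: e | c and c > 0, so e ≤ c. Since c ≤ g, e ≤ g. Since g ≤ e, g = e. v = g, so v = e.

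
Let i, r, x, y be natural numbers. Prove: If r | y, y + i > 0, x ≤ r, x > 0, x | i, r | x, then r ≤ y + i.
r | x and x > 0, thus r ≤ x. x ≤ r, so x = r. From x | i, r | i. Since r | y, r | y + i. Since y + i > 0, r ≤ y + i.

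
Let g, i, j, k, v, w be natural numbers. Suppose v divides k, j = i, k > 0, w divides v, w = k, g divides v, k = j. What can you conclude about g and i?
g ≤ i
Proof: Because k = j and j = i, k = i. w = k and w divides v, so k divides v. Because v divides k, v = k. From g divides v, g divides k. k > 0, so g ≤ k. k = i, so g ≤ i.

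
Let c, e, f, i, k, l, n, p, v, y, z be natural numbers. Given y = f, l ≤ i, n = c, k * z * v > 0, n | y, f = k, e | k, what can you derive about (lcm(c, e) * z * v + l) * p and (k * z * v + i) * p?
(lcm(c, e) * z * v + l) * p ≤ (k * z * v + i) * p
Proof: y = f and f = k, thus y = k. Since n = c and n | y, c | y. Since y = k, c | k. e | k, so lcm(c, e) | k. Then lcm(c, e) * z | k * z. Then lcm(c, e) * z * v | k * z * v. k * z * v > 0, so lcm(c, e) * z * v ≤ k * z * v. From l ≤ i, lcm(c, e) * z * v + l ≤ k * z * v + i. Then (lcm(c, e) * z * v + l) * p ≤ (k * z * v + i) * p.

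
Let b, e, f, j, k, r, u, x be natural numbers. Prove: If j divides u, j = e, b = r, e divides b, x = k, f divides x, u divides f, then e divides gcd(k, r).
j divides u and u divides f, thus j divides f. j = e, so e divides f. x = k and f divides x, hence f divides k. Because e divides f, e divides k. b = r and e divides b, therefore e divides r. Since e divides k, e divides gcd(k, r).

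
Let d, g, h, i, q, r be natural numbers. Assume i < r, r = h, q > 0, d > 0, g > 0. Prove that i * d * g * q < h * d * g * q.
r = h and i < r, therefore i < h. d > 0, so i * d < h * d. Since g > 0, i * d * g < h * d * g. Since q > 0, i * d * g * q < h * d * g * q.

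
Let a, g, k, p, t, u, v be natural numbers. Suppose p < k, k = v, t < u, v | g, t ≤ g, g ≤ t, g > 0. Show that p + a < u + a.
k = v and p < k, hence p < v. v | g and g > 0, hence v ≤ g. Since p < v, p < g. From t ≤ g and g ≤ t, t = g. Because t < u, g < u. p < g, so p < u. Then p + a < u + a.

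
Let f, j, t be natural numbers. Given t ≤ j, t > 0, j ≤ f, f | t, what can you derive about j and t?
j = t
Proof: f | t and t > 0, therefore f ≤ t. Since j ≤ f, j ≤ t. Since t ≤ j, j = t.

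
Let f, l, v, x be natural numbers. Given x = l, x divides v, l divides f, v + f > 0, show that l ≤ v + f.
x = l and x divides v, so l divides v. l divides f, so l divides v + f. v + f > 0, so l ≤ v + f.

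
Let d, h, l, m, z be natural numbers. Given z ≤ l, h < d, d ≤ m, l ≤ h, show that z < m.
z ≤ l and l ≤ h, so z ≤ h. Because h < d and d ≤ m, h < m. z ≤ h, so z < m.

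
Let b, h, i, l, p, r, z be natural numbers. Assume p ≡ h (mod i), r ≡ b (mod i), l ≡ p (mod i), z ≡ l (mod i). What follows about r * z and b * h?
r * z ≡ b * h (mod i)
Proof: z ≡ l (mod i) and l ≡ p (mod i), therefore z ≡ p (mod i). p ≡ h (mod i), so z ≡ h (mod i). From r ≡ b (mod i), r * z ≡ b * h (mod i).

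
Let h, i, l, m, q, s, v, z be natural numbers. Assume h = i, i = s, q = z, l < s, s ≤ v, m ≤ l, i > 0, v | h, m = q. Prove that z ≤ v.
h = i and v | h, hence v | i. Since i > 0, v ≤ i. i = s, so v ≤ s. s ≤ v, so s = v. From m = q and q = z, m = z. Since m ≤ l and l < s, m < s. m = z, so z < s. s = v, so z < v. Then z ≤ v.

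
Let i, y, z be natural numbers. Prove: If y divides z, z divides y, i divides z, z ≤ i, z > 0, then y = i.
From i divides z and z > 0, i ≤ z. z ≤ i, so i = z. z divides y and y divides z, therefore z = y. Since i = z, i = y. Then y = i.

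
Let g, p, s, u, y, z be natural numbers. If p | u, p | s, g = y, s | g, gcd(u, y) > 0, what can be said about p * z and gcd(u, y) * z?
p * z ≤ gcd(u, y) * z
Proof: g = y and s | g, thus s | y. p | s, so p | y. Since p | u, p | gcd(u, y). Since gcd(u, y) > 0, p ≤ gcd(u, y). Then p * z ≤ gcd(u, y) * z.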